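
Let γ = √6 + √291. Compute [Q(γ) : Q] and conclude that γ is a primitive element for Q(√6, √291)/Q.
[Q(γ) : Q] = 4 (equivalently, Q(γ) = Q(√6, √291))

Obviously Q(γ) ⊆ Q(√6, √291), and [Q(√6, √291):Q] = 4 (since 6, 291 are distinct squarefree integers > 1 with 1746 not a perfect square). To show equality we compute the minimal polynomial of γ. From γ = √6 + √291: γ^2 = 6 + 2√(1746) + 291 = 297 + 2√(1746), so γ^2 - 297 = 2√(1746); squaring, (γ^2 - 297)^2 = 4·1746, i.e. γ^4 - 594γ^2 + 88209 - 6984 = 0, i.e. γ^4 - 594γ^2 + 81225 = 0. So γ is a root of x^4 - 594x^2 + 81225. This polynomial is irreducible over Q: it has no rational root (each ±√6 ± √291 is irrational), and any factorization into two quadratics over Q would force √(1746) ∈ Q (pairing opposite roots) or √6, √291 ∈ Q (other pairings), all impossible. Hence [Q(γ):Q] = 4 = [Q(√6, √291):Q], so Q(γ) = Q(√6, √291).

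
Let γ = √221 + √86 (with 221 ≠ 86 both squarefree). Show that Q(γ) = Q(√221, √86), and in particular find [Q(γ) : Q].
[Q(γ) : Q] = 4 (equivalently, Q(γ) = Q(√221, √86))

Obviously Q(γ) ⊆ Q(√221, √86), and [Q(√221, √86):Q] = 4 (since 221, 86 are distinct squarefree integers > 1 with 19006 not a perfect square). To show equality we compute the minimal polynomial of γ. From γ = √221 + √86: γ^2 = 221 + 2√(19006) + 86 = 307 + 2√(19006), so γ^2 - 307 = 2√(19006); squaring, (γ^2 - 307)^2 = 4·19006, i.e. γ^4 - 614γ^2 + 94249 - 76024 = 0, i.e. γ^4 - 614γ^2 + 18225 = 0. So γ is a root of x^4 - 614x^2 + 18225. This polynomial is irreducible over Q: it has no rational root (each ±√221 ± √86 is irrational), and any factorization into two quadratics over Q would force √(19006) ∈ Q (pairing opposite roots) or √221, √86 ∈ Q (other pairings), all impossible. Hence [Q(γ):Q] = 4 = [Q(√221, √86):Q], so Q(γ) = Q(√221, √86).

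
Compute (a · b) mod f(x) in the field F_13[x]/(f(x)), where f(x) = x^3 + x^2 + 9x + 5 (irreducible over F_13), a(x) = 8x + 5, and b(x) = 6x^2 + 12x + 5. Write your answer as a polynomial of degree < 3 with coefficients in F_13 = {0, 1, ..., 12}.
a · b ≡ 6x + 6 (mod f(x))

Multiply in F_13[x]: a(x)·b(x) = (8x + 5)·(6x^2 + 12x + 5) = 9x^3 + 9x^2 + 9x + 12. This has degree ≥ 3, so divide by f(x) over F_13: 9x^3 + 9x^2 + 9x + 12 = (9)·(x^3 + x^2 + 9x + 5) + (6x + 6). Hence a·b ≡ 6x + 6 (mod f). (F_13[x]/(f) is a field with 13^3 = 2197 elements since f is irreducible of degree 3.)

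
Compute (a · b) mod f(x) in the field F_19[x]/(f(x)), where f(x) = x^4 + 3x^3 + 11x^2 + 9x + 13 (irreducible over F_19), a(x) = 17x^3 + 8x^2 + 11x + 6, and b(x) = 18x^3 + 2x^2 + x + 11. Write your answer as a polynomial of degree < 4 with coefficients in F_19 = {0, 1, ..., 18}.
a · b ≡ x^3 + 14x^2 + 8x + 10 (mod f(x))

Multiply in F_19[x]: a(x)·b(x) = (17x^3 + 8x^2 + 11x + 6)·(18x^3 + 2x^2 + x + 11) = 2x^6 + 7x^5 + 3x^4 + 2x^3 + 16x^2 + 13x + 9. This has degree ≥ 4, so divide by f(x) over F_19: 2x^6 + 7x^5 + 3x^4 + 2x^3 + 16x^2 + 13x + 9 = (2x^2 + x + 16)·(x^4 + 3x^3 + 11x^2 + 9x + 13) + (x^3 + 14x^2 + 8x + 10). Hence a·b ≡ x^3 + 14x^2 + 8x + 10 (mod f). (F_19[x]/(f) is a field with 19^4 = 130321 elements since f is irreducible of degree 4.)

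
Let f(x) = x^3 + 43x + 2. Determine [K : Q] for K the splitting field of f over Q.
[K : Q] = 6

By the rational root test, any rational root of the monic integer polynomial f(x) = x^3 + 43x + 2 must be an integer dividing the constant term 2, i.e. one of ±{1, 2}. Evaluating: f(1) = 46, f(-1) = -42, f(2) = 96, f(-2) = -92; none is 0, so f has no rational root and is therefore irreducible over Q (a cubic with no linear factor over a field is irreducible). For an irreducible cubic, the Galois group is A_3 or S_3 according as the discriminant disc(f) = -4a^3 - 27b^2 = -4·(43)^3 - 27·(2)^2 = -318136 is or is not a square in Q. Here disc(f) = -318136 is not a perfect square in Q, so the Galois group of f over Q is not contained in A_3 and must be all of S_3. The splitting field has degree |S_3| = 6 over Q, so [K : Q] = 6.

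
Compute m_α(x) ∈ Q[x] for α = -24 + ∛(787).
m_α(x) = x^3 + 72x^2 + 1728x + 13037

Set β = α + 24 = ∛(787), so β^3 = 787. Then (α + 24)^3 - 787 = 0, i.e. α is a root of g(x) = (x + 24)^3 - 787 = x^3 + 72x^2 + 1728x + 13037. Since g(x) = h(x + 24) where h(x) = x^3 - 787, and h is irreducible over Q (because 787 is not a perfect cube, so h has no rational root, and a monic cubic with no rational root is irreducible), g is also irreducible (irreducibility is preserved under the substitution x → x + 24). Hence m_α(x) = x^3 + 72x^2 + 1728x + 13037.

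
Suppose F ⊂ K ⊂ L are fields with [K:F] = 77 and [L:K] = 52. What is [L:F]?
[L:F] = 4004

The tower law says that for any tower of field extensions F ⊂ K ⊂ L with finite degrees, [L:F] = [L:K] · [K:F]. Here this gives [L:F] = 52 · 77 = 4004.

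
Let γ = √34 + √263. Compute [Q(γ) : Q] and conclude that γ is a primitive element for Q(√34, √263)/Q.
[Q(γ) : Q] = 4 (equivalently, Q(γ) = Q(√34, √263))

Obviously Q(γ) ⊆ Q(√34, √263), and [Q(√34, √263):Q] = 4 (since 34, 263 are distinct squarefree integers > 1 with 8942 not a perfect square). To show equality we compute the minimal polynomial of γ. From γ = √34 + √263: γ^2 = 34 + 2√(8942) + 263 = 297 + 2√(8942), so γ^2 - 297 = 2√(8942); squaring, (γ^2 - 297)^2 = 4·8942, i.e. γ^4 - 594γ^2 + 88209 - 35768 = 0, i.e. γ^4 - 594γ^2 + 52441 = 0. So γ is a root of x^4 - 594x^2 + 52441. This polynomial is irreducible over Q: it has no rational root (each ±√34 ± √263 is irrational), and any factorization into two quadratics over Q would force √(8942) ∈ Q (pairing opposite roots) or √34, √263 ∈ Q (other pairings), all impossible. Hence [Q(γ):Q] = 4 = [Q(√34, √263):Q], so Q(γ) = Q(√34, √263).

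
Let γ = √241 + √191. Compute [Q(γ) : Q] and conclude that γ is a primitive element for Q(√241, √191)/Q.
[Q(γ) : Q] = 4 (equivalently, Q(γ) = Q(√241, √191))

Obviously Q(γ) ⊆ Q(√241, √191), and [Q(√241, √191):Q] = 4 (since 241, 191 are distinct squarefree integers > 1 with 46031 not a perfect square). To show equality we compute the minimal polynomial of γ. From γ = √241 + √191: γ^2 = 241 + 2√(46031) + 191 = 432 + 2√(46031), so γ^2 - 432 = 2√(46031); squaring, (γ^2 - 432)^2 = 4·46031, i.e. γ^4 - 864γ^2 + 186624 - 184124 = 0, i.e. γ^4 - 864γ^2 + 2500 = 0. So γ is a root of x^4 - 864x^2 + 2500. This polynomial is irreducible over Q: it has no rational root (each ±√241 ± √191 is irrational), and any factorization into two quadratics over Q would force √(46031) ∈ Q (pairing opposite roots) or √241, √191 ∈ Q (other pairings), all impossible. Hence [Q(γ):Q] = 4 = [Q(√241, √191):Q], so Q(γ) = Q(√241, √191).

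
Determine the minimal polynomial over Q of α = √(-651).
m_α(x) = x^2 + 651

α satisfies α^2 + 651 = 0, so x^2 + 651 annihilates α. Since d = -651 is squarefree and ≠ 1, it is not a perfect square in Q, so x^2 + 651 has no rational root and is therefore irreducible over Q (a degree-2 polynomial over a field is irreducible iff it has no root). Hence m_α(x) = x^2 + 651.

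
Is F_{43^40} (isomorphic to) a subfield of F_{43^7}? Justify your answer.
No: F_{43^40} is not a subfield of F_{43^7}

F_{p^m} embeds in F_{p^n} iff m | n. Here 40 ∤ 7 (since 7 = 0·40 + 7 with remainder 7 ≠ 0), so F_{43^40} is not a subfield of F_{43^7}. Equivalently: if it were, the tower law would give 40 = [F_{43^40}:F_43] dividing [F_{43^7}:F_43] = 7, contradiction.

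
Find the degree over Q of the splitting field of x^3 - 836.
[K : Q] = 6

The roots of x^3 - 836 are ∛836, ω∛836, ω^2∛836 where ω = e^(2πi/3) is a primitive cube root of unity, so K = Q(∛836, ω). Now [Q(∛836):Q] = 3 (since 836 is not a perfect cube, x^3 - 836 is irreducible) and [Q(ω):Q] = 2. Both 2 and 3 divide [K:Q], and [K:Q] ≤ 3·2 = 6, so [K:Q] = 6. (Equivalently: Q(∛836) ⊂ R but ω ∉ R, so [K : Q(∛836)] = 2.)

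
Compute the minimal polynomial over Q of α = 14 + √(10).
m_α(x) = x^2 - 28x + 186

From α - 14 = √(10), squaring gives (α - 14)^2 = 10, i.e. α^2 - 28α + 196 = 10, so α^2 - 28α + 186 = 0. The discriminant of x^2 - 28x + 186 is (-28)^2 - 4·(186) = 784 - 744 = 40, and 4·(10) is not a perfect square in Q since 10 is squarefree and ≠ 1. Hence x^2 - 28x + 186 is irreducible over Q and is the minimal polynomial of α.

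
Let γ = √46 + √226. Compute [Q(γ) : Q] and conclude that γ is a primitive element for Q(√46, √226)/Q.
[Q(γ) : Q] = 4 (equivalently, Q(γ) = Q(√46, √226))

Obviously Q(γ) ⊆ Q(√46, √226), and [Q(√46, √226):Q] = 4 (since 46, 226 are distinct squarefree integers > 1 with 10396 not a perfect square). To show equality we compute the minimal polynomial of γ. From γ = √46 + √226: γ^2 = 46 + 2√(10396) + 226 = 272 + 2√(10396), so γ^2 - 272 = 2√(10396); squaring, (γ^2 - 272)^2 = 4·10396, i.e. γ^4 - 544γ^2 + 73984 - 41584 = 0, i.e. γ^4 - 544γ^2 + 32400 = 0. So γ is a root of x^4 - 544x^2 + 32400. This polynomial is irreducible over Q: it has no rational root (each ±√46 ± √226 is irrational), and any factorization into two quadratics over Q would force √(10396) ∈ Q (pairing opposite roots) or √46, √226 ∈ Q (other pairings), all impossible. Hence [Q(γ):Q] = 4 = [Q(√46, √226):Q], so Q(γ) = Q(√46, √226).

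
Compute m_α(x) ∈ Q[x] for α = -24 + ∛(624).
m_α(x) = x^3 + 72x^2 + 1728x + 13200

Set β = α + 24 = ∛(624), so β^3 = 624. Then (α + 24)^3 - 624 = 0, i.e. α is a root of g(x) = (x + 24)^3 - 624 = x^3 + 72x^2 + 1728x + 13200. Since g(x) = h(x + 24) where h(x) = x^3 - 624, and h is irreducible over Q (because 624 is not a perfect cube, so h has no rational root, and a monic cubic with no rational root is irreducible), g is also irreducible (irreducibility is preserved under the substitution x → x + 24). Hence m_α(x) = x^3 + 72x^2 + 1728x + 13200.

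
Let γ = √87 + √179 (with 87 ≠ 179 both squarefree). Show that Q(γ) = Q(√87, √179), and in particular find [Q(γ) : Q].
[Q(γ) : Q] = 4 (equivalently, Q(γ) = Q(√87, √179))

Obviously Q(γ) ⊆ Q(√87, √179), and [Q(√87, √179):Q] = 4 (since 87, 179 are distinct squarefree integers > 1 with 15573 not a perfect square). To show equality we compute the minimal polynomial of γ. From γ = √87 + √179: γ^2 = 87 + 2√(15573) + 179 = 266 + 2√(15573), so γ^2 - 266 = 2√(15573); squaring, (γ^2 - 266)^2 = 4·15573, i.e. γ^4 - 532γ^2 + 70756 - 62292 = 0, i.e. γ^4 - 532γ^2 + 8464 = 0. So γ is a root of x^4 - 532x^2 + 8464. This polynomial is irreducible over Q: it has no rational root (each ±√87 ± √179 is irrational), and any factorization into two quadratics over Q would force √(15573) ∈ Q (pairing opposite roots) or √87, √179 ∈ Q (other pairings), all impossible. Hence [Q(γ):Q] = 4 = [Q(√87, √179):Q], so Q(γ) = Q(√87, √179).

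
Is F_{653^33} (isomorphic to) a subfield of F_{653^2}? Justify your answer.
No: F_{653^33} is not a subfield of F_{653^2}

F_{p^m} embeds in F_{p^n} iff m | n. Here 33 ∤ 2 (since 2 = 0·33 + 2 with remainder 2 ≠ 0), so F_{653^33} is not a subfield of F_{653^2}. Equivalently: if it were, the tower law would give 33 = [F_{653^33}:F_653] dividing [F_{653^2}:F_653] = 2, contradiction.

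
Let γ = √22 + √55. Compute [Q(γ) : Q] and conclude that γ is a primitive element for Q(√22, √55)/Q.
[Q(γ) : Q] = 4 (equivalently, Q(γ) = Q(√22, √55))

Obviously Q(γ) ⊆ Q(√22, √55), and [Q(√22, √55):Q] = 4 (since 22, 55 are distinct squarefree integers > 1 with 1210 not a perfect square). To show equality we compute the minimal polynomial of γ. From γ = √22 + √55: γ^2 = 22 + 2√(1210) + 55 = 77 + 2√(1210), so γ^2 - 77 = 2√(1210); squaring, (γ^2 - 77)^2 = 4·1210, i.e. γ^4 - 154γ^2 + 5929 - 4840 = 0, i.e. γ^4 - 154γ^2 + 1089 = 0. So γ is a root of x^4 - 154x^2 + 1089. This polynomial is irreducible over Q: it has no rational root (each ±√22 ± √55 is irrational), and any factorization into two quadratics over Q would force √(1210) ∈ Q (pairing opposite roots) or √22, √55 ∈ Q (other pairings), all impossible. Hence [Q(γ):Q] = 4 = [Q(√22, √55):Q], so Q(γ) = Q(√22, √55).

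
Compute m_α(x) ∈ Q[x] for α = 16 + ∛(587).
m_α(x) = x^3 - 48x^2 + 768x - 4683

Set β = α - 16 = ∛(587), so β^3 = 587. Then (α - 16)^3 - 587 = 0, i.e. α is a root of g(x) = (x - 16)^3 - 587 = x^3 - 48x^2 + 768x - 4683. Since g(x) = h(x - 16) where h(x) = x^3 - 587, and h is irreducible over Q (because 587 is not a perfect cube, so h has no rational root, and a monic cubic with no rational root is irreducible), g is also irreducible (irreducibility is preserved under the substitution x → x - 16). Hence m_α(x) = x^3 - 48x^2 + 768x - 4683.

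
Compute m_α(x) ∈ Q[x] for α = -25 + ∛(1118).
m_α(x) = x^3 + 75x^2 + 1875x + 14507

Set β = α + 25 = ∛(1118), so β^3 = 1118. Then (α + 25)^3 - 1118 = 0, i.e. α is a root of g(x) = (x + 25)^3 - 1118 = x^3 + 75x^2 + 1875x + 14507. Since g(x) = h(x + 25) where h(x) = x^3 - 1118, and h is irreducible over Q (because 1118 is not a perfect cube, so h has no rational root, and a monic cubic with no rational root is irreducible), g is also irreducible (irreducibility is preserved under the substitution x → x + 25). Hence m_α(x) = x^3 + 75x^2 + 1875x + 14507.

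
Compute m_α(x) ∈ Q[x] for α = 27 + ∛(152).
m_α(x) = x^3 - 81x^2 + 2187x - 19835

Set β = α - 27 = ∛(152), so β^3 = 152. Then (α - 27)^3 - 152 = 0, i.e. α is a root of g(x) = (x - 27)^3 - 152 = x^3 - 81x^2 + 2187x - 19835. Since g(x) = h(x - 27) where h(x) = x^3 - 152, and h is irreducible over Q (because 152 is not a perfect cube, so h has no rational root, and a monic cubic with no rational root is irreducible), g is also irreducible (irreducibility is preserved under the substitution x → x - 27). Hence m_α(x) = x^3 - 81x^2 + 2187x - 19835.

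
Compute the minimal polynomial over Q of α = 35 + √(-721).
m_α(x) = x^2 - 70x + 1946

From α - 35 = √(-721), squaring gives (α - 35)^2 = -721, i.e. α^2 - 70α + 1225 = -721, so α^2 - 70α + 1946 = 0. The discriminant of x^2 - 70x + 1946 is (-70)^2 - 4·(1946) = 4900 - 7784 = -2884, and 4·(-721) is not a perfect square in Q since -721 is squarefree and ≠ 1. Hence x^2 - 70x + 1946 is irreducible over Q and is the minimal polynomial of α.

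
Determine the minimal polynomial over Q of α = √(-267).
m_α(x) = x^2 + 267

α satisfies α^2 + 267 = 0, so x^2 + 267 annihilates α. Since d = -267 is squarefree and ≠ 1, it is not a perfect square in Q, so x^2 + 267 has no rational root and is therefore irreducible over Q (a degree-2 polynomial over a field is irreducible iff it has no root). Hence m_α(x) = x^2 + 267.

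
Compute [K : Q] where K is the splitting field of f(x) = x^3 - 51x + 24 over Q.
[K : Q] = 6

By the rational root test, any rational root of the monic integer polynomial f(x) = x^3 - 51x + 24 must be an integer dividing the constant term 24, i.e. one of ±{1, 2, 3, 4, 6, 8, 12, 24}. Evaluating: f(1) = -26, f(-1) = 74, f(2) = -70, f(-2) = 118, f(3) = -102, f(-3) = 150, f(4) = -116, f(-4) = 164, f(6) = -66, f(-6) = 114, f(8) = 128, f(-8) = -80, f(12) = 1140, f(-12) = -1092, f(24) = 12624, f(-24) = -12576; none is 0, so f has no rational root and is therefore irreducible over Q (a cubic with no linear factor over a field is irreducible). For an irreducible cubic, the Galois group is A_3 or S_3 according as the discriminant disc(f) = -4a^3 - 27b^2 = -4·(-51)^3 - 27·(24)^2 = 515052 is or is not a square in Q. Here disc(f) = 515052 is not a perfect square in Q, so the Galois group of f over Q is not contained in A_3 and must be all of S_3. The splitting field has degree |S_3| = 6 over Q, so [K : Q] = 6.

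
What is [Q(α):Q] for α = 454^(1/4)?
[Q(α):Q] = 4

α is a root of x^4 - 454. By Eisenstein's criterion at the prime p = 2 (which divides the constant term 454 but p^2 = 4 does not, since 454 is squarefree), x^4 - 454 is irreducible over Q. Hence [Q(α):Q] = 4.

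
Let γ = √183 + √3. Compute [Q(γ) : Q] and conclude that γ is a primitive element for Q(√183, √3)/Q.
[Q(γ) : Q] = 4 (equivalently, Q(γ) = Q(√183, √3))

Obviously Q(γ) ⊆ Q(√183, √3), and [Q(√183, √3):Q] = 4 (since 183, 3 are distinct squarefree integers > 1 with 549 not a perfect square). To show equality we compute the minimal polynomial of γ. From γ = √183 + √3: γ^2 = 183 + 2√(549) + 3 = 186 + 2√(549), so γ^2 - 186 = 2√(549); squaring, (γ^2 - 186)^2 = 4·549, i.e. γ^4 - 372γ^2 + 34596 - 2196 = 0, i.e. γ^4 - 372γ^2 + 32400 = 0. So γ is a root of x^4 - 372x^2 + 32400. This polynomial is irreducible over Q: it has no rational root (each ±√183 ± √3 is irrational), and any factorization into two quadratics over Q would force √(549) ∈ Q (pairing opposite roots) or √183, √3 ∈ Q (other pairings), all impossible. Hence [Q(γ):Q] = 4 = [Q(√183, √3):Q], so Q(γ) = Q(√183, √3).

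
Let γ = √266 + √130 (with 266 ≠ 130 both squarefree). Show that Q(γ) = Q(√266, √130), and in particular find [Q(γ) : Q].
[Q(γ) : Q] = 4 (equivalently, Q(γ) = Q(√266, √130))

Obviously Q(γ) ⊆ Q(√266, √130), and [Q(√266, √130):Q] = 4 (since 266, 130 are distinct squarefree integers > 1 with 34580 not a perfect square). To show equality we compute the minimal polynomial of γ. From γ = √266 + √130: γ^2 = 266 + 2√(34580) + 130 = 396 + 2√(34580), so γ^2 - 396 = 2√(34580); squaring, (γ^2 - 396)^2 = 4·34580, i.e. γ^4 - 792γ^2 + 156816 - 138320 = 0, i.e. γ^4 - 792γ^2 + 18496 = 0. So γ is a root of x^4 - 792x^2 + 18496. This polynomial is irreducible over Q: it has no rational root (each ±√266 ± √130 is irrational), and any factorization into two quadratics over Q would force √(34580) ∈ Q (pairing opposite roots) or √266, √130 ∈ Q (other pairings), all impossible. Hence [Q(γ):Q] = 4 = [Q(√266, √130):Q], so Q(γ) = Q(√266, √130).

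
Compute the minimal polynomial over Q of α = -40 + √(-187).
m_α(x) = x^2 + 80x + 1787

From α + 40 = √(-187), squaring gives (α + 40)^2 = -187, i.e. α^2 + 80α + 1600 = -187, so α^2 + 80α + 1787 = 0. The discriminant of x^2 + 80x + 1787 is (80)^2 - 4·(1787) = 6400 - 7148 = -748, and 4·(-187) is not a perfect square in Q since -187 is squarefree and ≠ 1. Hence x^2 + 80x + 1787 is irreducible over Q and is the minimal polynomial of α.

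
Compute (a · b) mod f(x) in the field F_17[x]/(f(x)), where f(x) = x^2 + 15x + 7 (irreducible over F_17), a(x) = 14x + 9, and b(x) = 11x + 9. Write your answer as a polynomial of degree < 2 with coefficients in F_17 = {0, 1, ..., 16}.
a · b ≡ 6x + 6 (mod f(x))

Multiply in F_17[x]: a(x)·b(x) = (14x + 9)·(11x + 9) = x^2 + 4x + 13. This has degree ≥ 2, so divide by f(x) over F_17: x^2 + 4x + 13 = (1)·(x^2 + 15x + 7) + (6x + 6). Hence a·b ≡ 6x + 6 (mod f). (F_17[x]/(f) is a field with 17^2 = 289 elements since f is irreducible of degree 2.)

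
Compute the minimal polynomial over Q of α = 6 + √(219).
m_α(x) = x^2 - 12x - 183

From α - 6 = √(219), squaring gives (α - 6)^2 = 219, i.e. α^2 - 12α + 36 = 219, so α^2 - 12α - 183 = 0. The discriminant of x^2 - 12x - 183 is (-12)^2 - 4·(-183) = 144 + 732 = 876, and 4·(219) is not a perfect square in Q since 219 is squarefree and ≠ 1. Hence x^2 - 12x - 183 is irreducible over Q and is the minimal polynomial of α.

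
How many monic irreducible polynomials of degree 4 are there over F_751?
There are 79524141000 monic irreducible polynomials of degree 4 over F_751

Each element of F_{751^4} that lies in no proper subfield is a root of exactly one monic irreducible of degree 4 over F_751, and each such polynomial has 4 distinct roots in F_{751^4}. By Möbius inversion the count is N_751(4) = (1/4) Σ_{d|4} μ(4/d) · 751^d = (1/4)(μ(4)·751^1 + μ(2)·751^2 + μ(1)·751^4) = 318096564000/4 = 79524141000.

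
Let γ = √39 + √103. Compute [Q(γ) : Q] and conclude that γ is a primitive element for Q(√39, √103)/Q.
[Q(γ) : Q] = 4 (equivalently, Q(γ) = Q(√39, √103))

Obviously Q(γ) ⊆ Q(√39, √103), and [Q(√39, √103):Q] = 4 (since 39, 103 are distinct squarefree integers > 1 with 4017 not a perfect square). To show equality we compute the minimal polynomial of γ. From γ = √39 + √103: γ^2 = 39 + 2√(4017) + 103 = 142 + 2√(4017), so γ^2 - 142 = 2√(4017); squaring, (γ^2 - 142)^2 = 4·4017, i.e. γ^4 - 284γ^2 + 20164 - 16068 = 0, i.e. γ^4 - 284γ^2 + 4096 = 0. So γ is a root of x^4 - 284x^2 + 4096. This polynomial is irreducible over Q: it has no rational root (each ±√39 ± √103 is irrational), and any factorization into two quadratics over Q would force √(4017) ∈ Q (pairing opposite roots) or √39, √103 ∈ Q (other pairings), all impossible. Hence [Q(γ):Q] = 4 = [Q(√39, √103):Q], so Q(γ) = Q(√39, √103).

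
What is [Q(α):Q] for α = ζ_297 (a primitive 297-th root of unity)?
[Q(α):Q] = 180

The minimal polynomial of ζ_297 over Q is the 297-th cyclotomic polynomial Φ_297(x), which is irreducible over Q and has degree φ(297) = 180. Hence [Q(α):Q] = φ(297) = 180.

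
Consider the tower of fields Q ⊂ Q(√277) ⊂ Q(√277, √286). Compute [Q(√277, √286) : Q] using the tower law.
[Q(√277, √286) : Q] = 4

[Q(√277):Q] = 2 (min poly x^2 - 277, irreducible since 277 is squarefree > 1). For the top step, suppose √286 ∈ Q(√277), say √286 = c + d√277 with c, d ∈ Q. Squaring: 286 = c^2 + 277d^2 + 2cd√277. Since √277 ∉ Q this forces 2cd = 0. If d = 0 then √286 = c ∈ Q, contradicting 286 squarefree > 1. If c = 0 then 286 = 277d^2, so 277·286 = (277d)^2 is a perfect square in Q — but 277·286 = 79222 is not a perfect square (since 277 and 286 are distinct squarefree integers). Contradiction. Hence √286 ∉ Q(√277), so x^2 - 286 stays irreducible over Q(√277) and [Q(√277, √286) : Q(√277)] = 2. By the tower law, [Q(√277, √286) : Q] = 2 · 2 = 4.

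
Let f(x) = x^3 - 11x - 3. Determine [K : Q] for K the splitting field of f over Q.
[K : Q] = 6

By the rational root test, any rational root of the monic integer polynomial f(x) = x^3 - 11x - 3 must be an integer dividing the constant term -3, i.e. one of ±{1, 3}. Evaluating: f(1) = -13, f(-1) = 7, f(3) = -9, f(-3) = 3; none is 0, so f has no rational root and is therefore irreducible over Q (a cubic with no linear factor over a field is irreducible). For an irreducible cubic, the Galois group is A_3 or S_3 according as the discriminant disc(f) = -4a^3 - 27b^2 = -4·(-11)^3 - 27·(-3)^2 = 5081 is or is not a square in Q. Here disc(f) = 5081 is not a perfect square in Q, so the Galois group of f over Q is not contained in A_3 and must be all of S_3. The splitting field has degree |S_3| = 6 over Q, so [K : Q] = 6.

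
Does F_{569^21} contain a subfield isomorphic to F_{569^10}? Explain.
No: F_{569^10} is not a subfield of F_{569^21}

F_{p^m} embeds in F_{p^n} iff m | n. Here 10 ∤ 21 (since 21 = 2·10 + 1 with remainder 1 ≠ 0), so F_{569^10} is not a subfield of F_{569^21}. Equivalently: if it were, the tower law would give 10 = [F_{569^10}:F_569] dividing [F_{569^21}:F_569] = 21, contradiction.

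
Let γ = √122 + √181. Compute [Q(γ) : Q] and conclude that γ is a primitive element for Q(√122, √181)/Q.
[Q(γ) : Q] = 4 (equivalently, Q(γ) = Q(√122, √181))

Obviously Q(γ) ⊆ Q(√122, √181), and [Q(√122, √181):Q] = 4 (since 122, 181 are distinct squarefree integers > 1 with 22082 not a perfect square). To show equality we compute the minimal polynomial of γ. From γ = √122 + √181: γ^2 = 122 + 2√(22082) + 181 = 303 + 2√(22082), so γ^2 - 303 = 2√(22082); squaring, (γ^2 - 303)^2 = 4·22082, i.e. γ^4 - 606γ^2 + 91809 - 88328 = 0, i.e. γ^4 - 606γ^2 + 3481 = 0. So γ is a root of x^4 - 606x^2 + 3481. This polynomial is irreducible over Q: it has no rational root (each ±√122 ± √181 is irrational), and any factorization into two quadratics over Q would force √(22082) ∈ Q (pairing opposite roots) or √122, √181 ∈ Q (other pairings), all impossible. Hence [Q(γ):Q] = 4 = [Q(√122, √181):Q], so Q(γ) = Q(√122, √181).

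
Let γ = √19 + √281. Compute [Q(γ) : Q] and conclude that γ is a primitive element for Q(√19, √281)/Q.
[Q(γ) : Q] = 4 (equivalently, Q(γ) = Q(√19, √281))

Obviously Q(γ) ⊆ Q(√19, √281), and [Q(√19, √281):Q] = 4 (since 19, 281 are distinct squarefree integers > 1 with 5339 not a perfect square). To show equality we compute the minimal polynomial of γ. From γ = √19 + √281: γ^2 = 19 + 2√(5339) + 281 = 300 + 2√(5339), so γ^2 - 300 = 2√(5339); squaring, (γ^2 - 300)^2 = 4·5339, i.e. γ^4 - 600γ^2 + 90000 - 21356 = 0, i.e. γ^4 - 600γ^2 + 68644 = 0. So γ is a root of x^4 - 600x^2 + 68644. This polynomial is irreducible over Q: it has no rational root (each ±√19 ± √281 is irrational), and any factorization into two quadratics over Q would force √(5339) ∈ Q (pairing opposite roots) or √19, √281 ∈ Q (other pairings), all impossible. Hence [Q(γ):Q] = 4 = [Q(√19, √281):Q], so Q(γ) = Q(√19, √281).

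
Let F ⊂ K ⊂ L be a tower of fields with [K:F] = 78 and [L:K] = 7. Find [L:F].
[L:F] = 546

The tower law says that for any tower of field extensions F ⊂ K ⊂ L with finite degrees, [L:F] = [L:K] · [K:F]. Here this gives [L:F] = 7 · 78 = 546.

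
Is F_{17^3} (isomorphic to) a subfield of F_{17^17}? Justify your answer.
No: F_{17^3} is not a subfield of F_{17^17}

F_{p^m} embeds in F_{p^n} iff m | n. Here 3 ∤ 17 (since 17 = 5·3 + 2 with remainder 2 ≠ 0), so F_{17^3} is not a subfield of F_{17^17}. Equivalently: if it were, the tower law would give 3 = [F_{17^3}:F_17] dividing [F_{17^17}:F_17] = 17, contradiction.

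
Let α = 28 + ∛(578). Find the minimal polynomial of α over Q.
m_α(x) = x^3 - 84x^2 + 2352x - 22530

Set β = α - 28 = ∛(578), so β^3 = 578. Then (α - 28)^3 - 578 = 0, i.e. α is a root of g(x) = (x - 28)^3 - 578 = x^3 - 84x^2 + 2352x - 22530. Since g(x) = h(x - 28) where h(x) = x^3 - 578, and h is irreducible over Q (because 578 is not a perfect cube, so h has no rational root, and a monic cubic with no rational root is irreducible), g is also irreducible (irreducibility is preserved under the substitution x → x - 28). Hence m_α(x) = x^3 - 84x^2 + 2352x - 22530.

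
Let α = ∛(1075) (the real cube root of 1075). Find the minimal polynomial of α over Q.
m_α(x) = x^3 - 1075

α satisfies α^3 = 1075, so x^3 - 1075 annihilates α. By the rational root test, a rational root p/q (in lowest terms) of x^3 - 1075 would satisfy p^3 = 1075 q^3, forcing q = 1 and p^3 = 1075; but 1075 is not a perfect cube, contradiction. A monic cubic over Q with no rational root is irreducible (any nontrivial factorization would include a linear factor). Hence x^3 - 1075 is the minimal polynomial of α, and in particular [Q(α):Q] = 3.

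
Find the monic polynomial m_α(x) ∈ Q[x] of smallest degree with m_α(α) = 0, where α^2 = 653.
m_α(x) = x^2 - 653

α satisfies α^2 - 653 = 0, so x^2 - 653 annihilates α. Since d = 653 is squarefree and ≠ 1, it is not a perfect square in Q, so x^2 - 653 has no rational root and is therefore irreducible over Q (a degree-2 polynomial over a field is irreducible iff it has no root). Hence m_α(x) = x^2 - 653.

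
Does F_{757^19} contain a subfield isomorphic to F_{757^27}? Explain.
No: F_{757^27} is not a subfield of F_{757^19}

F_{p^m} embeds in F_{p^n} iff m | n. Here 27 ∤ 19 (since 19 = 0·27 + 19 with remainder 19 ≠ 0), so F_{757^27} is not a subfield of F_{757^19}. Equivalently: if it were, the tower law would give 27 = [F_{757^27}:F_757] dividing [F_{757^19}:F_757] = 19, contradiction.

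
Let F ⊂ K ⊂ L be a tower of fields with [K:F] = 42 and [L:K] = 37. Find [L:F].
[L:F] = 1554

The tower law says that for any tower of field extensions F ⊂ K ⊂ L with finite degrees, [L:F] = [L:K] · [K:F]. Here this gives [L:F] = 37 · 42 = 1554.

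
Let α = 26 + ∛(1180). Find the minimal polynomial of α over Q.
m_α(x) = x^3 - 78x^2 + 2028x - 18756

Set β = α - 26 = ∛(1180), so β^3 = 1180. Then (α - 26)^3 - 1180 = 0, i.e. α is a root of g(x) = (x - 26)^3 - 1180 = x^3 - 78x^2 + 2028x - 18756. Since g(x) = h(x - 26) where h(x) = x^3 - 1180, and h is irreducible over Q (because 1180 is not a perfect cube, so h has no rational root, and a monic cubic with no rational root is irreducible), g is also irreducible (irreducibility is preserved under the substitution x → x - 26). Hence m_α(x) = x^3 - 78x^2 + 2028x - 18756.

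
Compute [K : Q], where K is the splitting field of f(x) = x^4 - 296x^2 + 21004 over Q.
[K : Q] = 4

Solving the quadratic in x^2: x^2 = (296 ± √(296^2 - 4·21004))/2 = (296 ± √3600)/2 = (296 ± 60)/2, giving x^2 = 118 or x^2 = 178. So f(x) = (x^2 - 118)(x^2 - 178) and the roots of f are ±√118, ±√178. Hence the splitting field is K = Q(√118, √178). Since 118 and 178 are distinct squarefree integers > 1, their product 21004 is not a perfect square, so √178 ∉ Q(√118). By the tower law [K:Q] = [Q(√118,√178):Q(√118)] · [Q(√118):Q] = 2 · 2 = 4.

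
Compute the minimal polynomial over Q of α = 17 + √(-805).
m_α(x) = x^2 - 34x + 1094

From α - 17 = √(-805), squaring gives (α - 17)^2 = -805, i.e. α^2 - 34α + 289 = -805, so α^2 - 34α + 1094 = 0. The discriminant of x^2 - 34x + 1094 is (-34)^2 - 4·(1094) = 1156 - 4376 = -3220, and 4·(-805) is not a perfect square in Q since -805 is squarefree and ≠ 1. Hence x^2 - 34x + 1094 is irreducible over Q and is the minimal polynomial of α.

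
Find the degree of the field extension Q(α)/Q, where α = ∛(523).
[Q(α):Q] = 3

The minimal polynomial of α is x^3 - 523, irreducible over Q since 523 is not a perfect cube (so x^3 - 523 has no rational root). Hence [Q(α):Q] = deg(m_α) = 3.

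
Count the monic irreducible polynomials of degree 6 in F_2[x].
There are 9 monic irreducible polynomials of degree 6 over F_2

Each element of F_{2^6} that lies in no proper subfield is a root of exactly one monic irreducible of degree 6 over F_2, and each such polynomial has 6 distinct roots in F_{2^6}. By Möbius inversion the count is N_2(6) = (1/6) Σ_{d|6} μ(6/d) · 2^d = (1/6)(μ(6)·2^1 + μ(3)·2^2 + μ(2)·2^3 + μ(1)·2^6) = 54/6 = 9.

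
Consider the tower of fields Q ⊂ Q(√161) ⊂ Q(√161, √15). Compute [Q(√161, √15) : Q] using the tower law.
[Q(√161, √15) : Q] = 4

[Q(√161):Q] = 2 (min poly x^2 - 161, irreducible since 161 is squarefree > 1). For the top step, suppose √15 ∈ Q(√161), say √15 = c + d√161 with c, d ∈ Q. Squaring: 15 = c^2 + 161d^2 + 2cd√161. Since √161 ∉ Q this forces 2cd = 0. If d = 0 then √15 = c ∈ Q, contradicting 15 squarefree > 1. If c = 0 then 15 = 161d^2, so 161·15 = (161d)^2 is a perfect square in Q — but 161·15 = 2415 is not a perfect square (since 161 and 15 are distinct squarefree integers). Contradiction. Hence √15 ∉ Q(√161), so x^2 - 15 stays irreducible over Q(√161) and [Q(√161, √15) : Q(√161)] = 2. By the tower law, [Q(√161, √15) : Q] = 2 · 2 = 4.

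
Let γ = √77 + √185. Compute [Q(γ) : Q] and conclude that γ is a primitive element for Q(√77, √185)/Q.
[Q(γ) : Q] = 4 (equivalently, Q(γ) = Q(√77, √185))

Obviously Q(γ) ⊆ Q(√77, √185), and [Q(√77, √185):Q] = 4 (since 77, 185 are distinct squarefree integers > 1 with 14245 not a perfect square). To show equality we compute the minimal polynomial of γ. From γ = √77 + √185: γ^2 = 77 + 2√(14245) + 185 = 262 + 2√(14245), so γ^2 - 262 = 2√(14245); squaring, (γ^2 - 262)^2 = 4·14245, i.e. γ^4 - 524γ^2 + 68644 - 56980 = 0, i.e. γ^4 - 524γ^2 + 11664 = 0. So γ is a root of x^4 - 524x^2 + 11664. This polynomial is irreducible over Q: it has no rational root (each ±√77 ± √185 is irrational), and any factorization into two quadratics over Q would force √(14245) ∈ Q (pairing opposite roots) or √77, √185 ∈ Q (other pairings), all impossible. Hence [Q(γ):Q] = 4 = [Q(√77, √185):Q], so Q(γ) = Q(√77, √185).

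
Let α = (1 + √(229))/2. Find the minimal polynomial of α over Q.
m_α(x) = x^2 - x - 57

From 2α - 1 = √(229), squaring gives (2α - 1)^2 = 229, i.e. 4α^2 - 4α + 1 = 229, so α^2 - α + (1 - 229)/4 = 0. Since 229 ≡ 1 (mod 4), (1 - 229)/4 = -57 ∈ Z. The polynomial x^2 - x - 57 has discriminant 1 - 4·(-57) = 229, which is not a perfect square in Q (d = 229 is squarefree and ≠ 1), so x^2 - x - 57 is irreducible over Q. It is the minimal polynomial of α.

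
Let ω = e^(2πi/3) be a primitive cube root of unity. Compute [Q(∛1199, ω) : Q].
[Q(∛1199, ω) : Q] = 6

[Q(∛1199):Q] = 3 (min poly x^3 - 1199, irreducible since 1199 is not a perfect cube). [Q(ω):Q] = 2 (min poly x^2 + x + 1). Since Q(∛1199) ⊂ R and ω ∉ R, we have ω ∉ Q(∛1199), so x^2 + x + 1 remains irreducible over Q(∛1199) and [Q(∛1199, ω) : Q(∛1199)] = 2. By the tower law, [Q(∛1199, ω) : Q] = 3 · 2 = 6. (In fact Q(∛1199, ω) is the splitting field of x^3 - 1199 over Q.)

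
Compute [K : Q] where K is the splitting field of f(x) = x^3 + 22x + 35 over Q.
[K : Q] = 6

By the rational root test, any rational root of the monic integer polynomial f(x) = x^3 + 22x + 35 must be an integer dividing the constant term 35, i.e. one of ±{1, 5, 7, 35}. Evaluating: f(1) = 58, f(-1) = 12, f(5) = 270, f(-5) = -200, f(7) = 532, f(-7) = -462, f(35) = 43680, f(-35) = -43610; none is 0, so f has no rational root and is therefore irreducible over Q (a cubic with no linear factor over a field is irreducible). For an irreducible cubic, the Galois group is A_3 or S_3 according as the discriminant disc(f) = -4a^3 - 27b^2 = -4·(22)^3 - 27·(35)^2 = -75667 is or is not a square in Q. Here disc(f) = -75667 is not a perfect square in Q, so the Galois group of f over Q is not contained in A_3 and must be all of S_3. The splitting field has degree |S_3| = 6 over Q, so [K : Q] = 6.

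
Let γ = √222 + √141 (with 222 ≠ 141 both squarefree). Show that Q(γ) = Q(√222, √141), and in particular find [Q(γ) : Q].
[Q(γ) : Q] = 4 (equivalently, Q(γ) = Q(√222, √141))

Obviously Q(γ) ⊆ Q(√222, √141), and [Q(√222, √141):Q] = 4 (since 222, 141 are distinct squarefree integers > 1 with 31302 not a perfect square). To show equality we compute the minimal polynomial of γ. From γ = √222 + √141: γ^2 = 222 + 2√(31302) + 141 = 363 + 2√(31302), so γ^2 - 363 = 2√(31302); squaring, (γ^2 - 363)^2 = 4·31302, i.e. γ^4 - 726γ^2 + 131769 - 125208 = 0, i.e. γ^4 - 726γ^2 + 6561 = 0. So γ is a root of x^4 - 726x^2 + 6561. This polynomial is irreducible over Q: it has no rational root (each ±√222 ± √141 is irrational), and any factorization into two quadratics over Q would force √(31302) ∈ Q (pairing opposite roots) or √222, √141 ∈ Q (other pairings), all impossible. Hence [Q(γ):Q] = 4 = [Q(√222, √141):Q], so Q(γ) = Q(√222, √141).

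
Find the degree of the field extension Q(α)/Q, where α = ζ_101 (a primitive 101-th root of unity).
[Q(α):Q] = 100

The minimal polynomial of ζ_101 over Q is the 101-th cyclotomic polynomial Φ_101(x), which is irreducible over Q and has degree φ(101) = 100. Hence [Q(α):Q] = φ(101) = 100.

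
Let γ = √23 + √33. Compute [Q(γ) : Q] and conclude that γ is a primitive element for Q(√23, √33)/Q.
[Q(γ) : Q] = 4 (equivalently, Q(γ) = Q(√23, √33))

Obviously Q(γ) ⊆ Q(√23, √33), and [Q(√23, √33):Q] = 4 (since 23, 33 are distinct squarefree integers > 1 with 759 not a perfect square). To show equality we compute the minimal polynomial of γ. From γ = √23 + √33: γ^2 = 23 + 2√(759) + 33 = 56 + 2√(759), so γ^2 - 56 = 2√(759); squaring, (γ^2 - 56)^2 = 4·759, i.e. γ^4 - 112γ^2 + 3136 - 3036 = 0, i.e. γ^4 - 112γ^2 + 100 = 0. So γ is a root of x^4 - 112x^2 + 100. This polynomial is irreducible over Q: it has no rational root (each ±√23 ± √33 is irrational), and any factorization into two quadratics over Q would force √(759) ∈ Q (pairing opposite roots) or √23, √33 ∈ Q (other pairings), all impossible. Hence [Q(γ):Q] = 4 = [Q(√23, √33):Q], so Q(γ) = Q(√23, √33).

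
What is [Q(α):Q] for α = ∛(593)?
[Q(α):Q] = 3

The minimal polynomial of α is x^3 - 593, irreducible over Q since 593 is not a perfect cube (so x^3 - 593 has no rational root). Hence [Q(α):Q] = deg(m_α) = 3.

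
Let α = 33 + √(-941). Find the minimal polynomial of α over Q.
m_α(x) = x^2 - 66x + 2030

From α - 33 = √(-941), squaring gives (α - 33)^2 = -941, i.e. α^2 - 66α + 1089 = -941, so α^2 - 66α + 2030 = 0. The discriminant of x^2 - 66x + 2030 is (-66)^2 - 4·(2030) = 4356 - 8120 = -3764, and 4·(-941) is not a perfect square in Q since -941 is squarefree and ≠ 1. Hence x^2 - 66x + 2030 is irreducible over Q and is the minimal polynomial of α.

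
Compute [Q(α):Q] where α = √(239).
[Q(α):Q] = 2

[Q(α):Q] equals the degree of the minimal polynomial of α. Here α^2 = 239 and x^2 - 239 is irreducible (d = 239 is squarefree, ≠ 1, hence not a square), so deg(m_α) = 2. Thus [Q(α):Q] = 2.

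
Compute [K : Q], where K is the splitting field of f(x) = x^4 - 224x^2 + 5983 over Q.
[K : Q] = 4

Solving the quadratic in x^2: x^2 = (224 ± √(224^2 - 4·5983))/2 = (224 ± √26244)/2 = (224 ± 162)/2, giving x^2 = 193 or x^2 = 31. So f(x) = (x^2 - 193)(x^2 - 31) and the roots of f are ±√193, ±√31. Hence the splitting field is K = Q(√193, √31). Since 193 and 31 are distinct squarefree integers > 1, their product 5983 is not a perfect square, so √31 ∉ Q(√193). By the tower law [K:Q] = [Q(√193,√31):Q(√193)] · [Q(√193):Q] = 2 · 2 = 4.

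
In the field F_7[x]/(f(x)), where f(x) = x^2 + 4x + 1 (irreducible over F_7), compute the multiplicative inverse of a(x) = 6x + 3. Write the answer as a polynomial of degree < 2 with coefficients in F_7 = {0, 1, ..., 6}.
a(x)^(-1) ≡ x (mod f(x))

Since f is irreducible over F_7, F_7[x]/(f) is a field and a(x) ≠ 0 has an inverse. Apply the extended Euclidean algorithm to f(x) and a(x) in F_7[x]: f(x) = (6x)·a(x) + (1). The last nonzero remainder is the constant 1 = gcd(f, a) in F_7. Back-substituting through the division chain expresses 1 = s(x)·a(x) + t(x)·f(x) with s(x) ≡ x (mod f), so a(x)^(-1) ≡ s(x) = x (mod f). Check: (6x + 3)·(x) = 6x^2 + 3x ≡ 1 (mod x^2 + 4x + 1).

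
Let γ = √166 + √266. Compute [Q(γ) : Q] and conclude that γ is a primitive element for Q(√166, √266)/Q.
[Q(γ) : Q] = 4 (equivalently, Q(γ) = Q(√166, √266))

Obviously Q(γ) ⊆ Q(√166, √266), and [Q(√166, √266):Q] = 4 (since 166, 266 are distinct squarefree integers > 1 with 44156 not a perfect square). To show equality we compute the minimal polynomial of γ. From γ = √166 + √266: γ^2 = 166 + 2√(44156) + 266 = 432 + 2√(44156), so γ^2 - 432 = 2√(44156); squaring, (γ^2 - 432)^2 = 4·44156, i.e. γ^4 - 864γ^2 + 186624 - 176624 = 0, i.e. γ^4 - 864γ^2 + 10000 = 0. So γ is a root of x^4 - 864x^2 + 10000. This polynomial is irreducible over Q: it has no rational root (each ±√166 ± √266 is irrational), and any factorization into two quadratics over Q would force √(44156) ∈ Q (pairing opposite roots) or √166, √266 ∈ Q (other pairings), all impossible. Hence [Q(γ):Q] = 4 = [Q(√166, √266):Q], so Q(γ) = Q(√166, √266).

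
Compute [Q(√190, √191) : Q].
[Q(√190, √191) : Q] = 4

[Q(√190):Q] = 2 (min poly x^2 - 190, irreducible since 190 is squarefree > 1). For the top step, suppose √191 ∈ Q(√190), say √191 = c + d√190 with c, d ∈ Q. Squaring: 191 = c^2 + 190d^2 + 2cd√190. Since √190 ∉ Q this forces 2cd = 0. If d = 0 then √191 = c ∈ Q, contradicting 191 squarefree > 1. If c = 0 then 191 = 190d^2, so 190·191 = (190d)^2 is a perfect square in Q — but 190·191 = 36290 is not a perfect square (since 190 and 191 are distinct squarefree integers). Contradiction. Hence √191 ∉ Q(√190), so x^2 - 191 stays irreducible over Q(√190) and [Q(√190, √191) : Q(√190)] = 2. By the tower law, [Q(√190, √191) : Q] = 2 · 2 = 4.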